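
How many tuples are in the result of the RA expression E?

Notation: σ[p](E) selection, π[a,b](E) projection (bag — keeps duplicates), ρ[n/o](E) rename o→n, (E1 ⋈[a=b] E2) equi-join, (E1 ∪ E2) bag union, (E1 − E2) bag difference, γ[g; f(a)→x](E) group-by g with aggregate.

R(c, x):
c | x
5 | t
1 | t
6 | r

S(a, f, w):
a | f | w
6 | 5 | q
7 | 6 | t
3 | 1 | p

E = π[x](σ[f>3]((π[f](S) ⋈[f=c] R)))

Stepwise |·|:
  S → 3
  π[f](S) → 3
  R → 3
  (π[f](S) ⋈[f=c] R) → 3
  σ[f>3]((π[f](S) ⋈[f=c] R)) → 2
  π[x](σ[f>3]((π[f](S) ⋈[f=c] R))) → 2

|E| = 2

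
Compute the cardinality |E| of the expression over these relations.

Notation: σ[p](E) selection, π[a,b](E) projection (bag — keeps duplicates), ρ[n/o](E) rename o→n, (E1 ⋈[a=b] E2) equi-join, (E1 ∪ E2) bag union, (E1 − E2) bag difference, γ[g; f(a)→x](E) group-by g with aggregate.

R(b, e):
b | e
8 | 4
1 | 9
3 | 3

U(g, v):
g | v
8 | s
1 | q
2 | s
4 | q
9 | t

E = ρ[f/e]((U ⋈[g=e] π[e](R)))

Subexpression sizes:
  U → 5
  R → 3
  π[e](R) → 3
  (U ⋈[g=e] π[e](R)) → 2
  ρ[f/e]((U ⋈[g=e] π[e](R))) → 2

|E| = 2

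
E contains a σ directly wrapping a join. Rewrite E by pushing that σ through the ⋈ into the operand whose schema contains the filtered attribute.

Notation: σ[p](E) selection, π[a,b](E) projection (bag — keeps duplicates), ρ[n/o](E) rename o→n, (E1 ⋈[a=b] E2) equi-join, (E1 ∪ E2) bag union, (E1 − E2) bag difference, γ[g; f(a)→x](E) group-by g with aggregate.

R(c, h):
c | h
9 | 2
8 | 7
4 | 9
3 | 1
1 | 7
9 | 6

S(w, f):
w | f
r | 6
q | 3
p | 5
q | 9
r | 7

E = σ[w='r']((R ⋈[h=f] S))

σ filters on w, owned by the right side.
E' = (R ⋈[h=f] σ[w='r'](S))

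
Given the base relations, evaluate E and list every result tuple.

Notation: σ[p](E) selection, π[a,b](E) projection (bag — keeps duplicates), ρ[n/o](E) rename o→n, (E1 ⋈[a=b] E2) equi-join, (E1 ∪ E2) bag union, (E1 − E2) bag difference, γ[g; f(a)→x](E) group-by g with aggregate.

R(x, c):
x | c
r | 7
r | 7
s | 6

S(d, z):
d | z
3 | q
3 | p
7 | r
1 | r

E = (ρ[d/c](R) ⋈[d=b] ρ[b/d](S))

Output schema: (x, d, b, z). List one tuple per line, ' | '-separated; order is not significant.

Subexpression sizes:
  R → 3
  ρ[d/c](R) → 3
  S → 4
  ρ[b/d](S) → 4
  (ρ[d/c](R) ⋈[d=b] ρ[b/d](S)) → 2

== RESULT ==
x | d | b | z
r | 7 | 7 | r
r | 7 | 7 | r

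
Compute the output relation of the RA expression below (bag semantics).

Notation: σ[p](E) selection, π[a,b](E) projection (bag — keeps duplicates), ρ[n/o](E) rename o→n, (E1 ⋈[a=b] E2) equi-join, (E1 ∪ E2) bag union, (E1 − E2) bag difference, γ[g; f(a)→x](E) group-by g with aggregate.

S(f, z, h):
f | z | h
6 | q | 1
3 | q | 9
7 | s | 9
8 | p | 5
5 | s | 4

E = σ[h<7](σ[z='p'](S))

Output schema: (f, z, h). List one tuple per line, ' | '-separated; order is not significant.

Subexpression sizes:
  S → 5
  σ[z='p'](S) → 1
  σ[h<7](σ[z='p'](S)) → 1

== RESULT ==
f | z | h
8 | p | 5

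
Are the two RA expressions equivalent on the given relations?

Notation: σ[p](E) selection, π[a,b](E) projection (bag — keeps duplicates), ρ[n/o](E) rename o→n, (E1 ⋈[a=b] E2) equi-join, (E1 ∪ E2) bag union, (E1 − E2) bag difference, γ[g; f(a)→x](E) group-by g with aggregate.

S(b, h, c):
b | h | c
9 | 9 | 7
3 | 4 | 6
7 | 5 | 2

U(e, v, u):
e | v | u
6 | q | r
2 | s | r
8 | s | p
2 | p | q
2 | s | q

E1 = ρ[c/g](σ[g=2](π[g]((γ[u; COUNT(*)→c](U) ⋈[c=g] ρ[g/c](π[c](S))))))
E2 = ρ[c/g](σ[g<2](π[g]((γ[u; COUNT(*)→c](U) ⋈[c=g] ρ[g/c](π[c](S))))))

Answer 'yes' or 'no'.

E1 stepwise |·|:
  U → 5
  γ[u; COUNT(*)→c](U) → 3
  S → 3
  π[c](S) → 3
  ρ[g/c](π[c](S)) → 3
  (γ[u; COUNT(*)→c](U) ⋈[c=g] ρ[g/c](π[c](S))) → 2
  π[g]((γ[u; COUNT(*)→c](U) ⋈[c=g] ρ[g/c](π[c](S)))) → 2
  σ[g=2](π[g]((γ[u; COUNT(*)→c](U) ⋈[c=g] ρ[g/c](π[c](S))))) → 2
  ρ[c/g](σ[g=2](π[g]((γ[u; COUNT(*)→c](U) ⋈[c=g] ρ[g/c](π[c](S)))))) → 2
E2 stepwise |·|:
  U → 5
  γ[u; COUNT(*)→c](U) → 3
  S → 3
  π[c](S) → 3
  ρ[g/c](π[c](S)) → 3
  (γ[u; COUNT(*)→c](U) ⋈[c=g] ρ[g/c](π[c](S))) → 2
  π[g]((γ[u; COUNT(*)→c](U) ⋈[c=g] ρ[g/c](π[c](S)))) → 2
  σ[g<2](π[g]((γ[u; COUNT(*)→c](U) ⋈[c=g] ρ[g/c](π[c](S))))) → 0
  ρ[c/g](σ[g<2](π[g]((γ[u; COUNT(*)→c](U) ⋈[c=g] ρ[g/c](π[c](S)))))) → 0

E1 result:
c
2
2
E2 result:
c
(0 rows)
Witness: (2,) appears 2× in E1 but 0× in E2.

no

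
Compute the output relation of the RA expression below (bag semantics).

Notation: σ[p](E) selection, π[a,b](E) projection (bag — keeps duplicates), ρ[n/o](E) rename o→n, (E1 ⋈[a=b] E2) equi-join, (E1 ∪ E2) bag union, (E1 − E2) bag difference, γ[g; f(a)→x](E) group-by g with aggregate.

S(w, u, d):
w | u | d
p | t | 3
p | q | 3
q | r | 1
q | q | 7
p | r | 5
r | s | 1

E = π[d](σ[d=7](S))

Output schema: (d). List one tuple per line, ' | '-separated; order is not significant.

Per-node cardinality:
  S → 6
  σ[d=7](S) → 1
  π[d](σ[d=7](S)) → 1

== RESULT ==
d
7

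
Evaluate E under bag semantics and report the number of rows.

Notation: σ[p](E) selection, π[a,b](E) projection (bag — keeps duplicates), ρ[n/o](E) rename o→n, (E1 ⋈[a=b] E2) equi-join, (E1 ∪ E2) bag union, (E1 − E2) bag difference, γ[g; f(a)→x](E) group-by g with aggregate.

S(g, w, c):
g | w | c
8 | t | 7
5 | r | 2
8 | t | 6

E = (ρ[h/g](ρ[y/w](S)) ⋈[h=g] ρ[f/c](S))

Per-node cardinality:
  S → 3
  ρ[y/w](S) → 3
  ρ[h/g](ρ[y/w](S)) → 3
  S → 3
  ρ[f/c](S) → 3
  (ρ[h/g](ρ[y/w](S)) ⋈[h=g] ρ[f/c](S)) → 5

|E| = 5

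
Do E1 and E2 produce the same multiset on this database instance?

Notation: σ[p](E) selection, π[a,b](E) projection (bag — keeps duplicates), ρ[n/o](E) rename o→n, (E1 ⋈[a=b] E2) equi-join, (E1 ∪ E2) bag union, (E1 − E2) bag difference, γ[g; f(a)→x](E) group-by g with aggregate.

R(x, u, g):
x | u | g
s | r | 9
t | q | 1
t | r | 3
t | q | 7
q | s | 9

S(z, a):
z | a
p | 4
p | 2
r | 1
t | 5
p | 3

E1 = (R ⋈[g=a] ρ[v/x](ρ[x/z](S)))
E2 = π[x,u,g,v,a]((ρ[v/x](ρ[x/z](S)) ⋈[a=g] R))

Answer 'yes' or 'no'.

E1 stepwise |·|:
  R → 5
  S → 5
  ρ[x/z](S) → 5
  ρ[v/x](ρ[x/z](S)) → 5
  (R ⋈[g=a] ρ[v/x](ρ[x/z](S))) → 2
E2 stepwise |·|:
  S → 5
  ρ[x/z](S) → 5
  ρ[v/x](ρ[x/z](S)) → 5
  R → 5
  (ρ[v/x](ρ[x/z](S)) ⋈[a=g] R) → 2
  π[x,u,g,v,a]((ρ[v/x](ρ[x/z](S)) ⋈[a=g] R)) → 2

E1 and E2 produce the same multiset:
x | u | g | v | a
t | q | 1 | r | 1
t | r | 3 | p | 3

yes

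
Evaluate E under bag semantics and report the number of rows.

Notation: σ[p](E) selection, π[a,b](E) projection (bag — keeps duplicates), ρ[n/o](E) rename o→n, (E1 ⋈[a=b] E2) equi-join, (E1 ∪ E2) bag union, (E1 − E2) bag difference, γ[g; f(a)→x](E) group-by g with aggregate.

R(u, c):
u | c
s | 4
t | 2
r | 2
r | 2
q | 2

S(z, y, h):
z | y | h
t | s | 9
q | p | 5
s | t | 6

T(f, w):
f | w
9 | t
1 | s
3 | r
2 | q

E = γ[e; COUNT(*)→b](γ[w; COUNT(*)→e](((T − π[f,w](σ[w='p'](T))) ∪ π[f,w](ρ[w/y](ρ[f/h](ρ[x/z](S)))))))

Subexpression sizes:
  T → 4
  T → 4
  σ[w='p'](T) → 0
  π[f,w](σ[w='p'](T)) → 0
  (T − π[f,w](σ[w='p'](T))) → 4
  S → 3
  ρ[x/z](S) → 3
  ρ[f/h](ρ[x/z](S)) → 3
  ρ[w/y](ρ[f/h](ρ[x/z](S))) → 3
  π[f,w](ρ[w/y](ρ[f/h](ρ[x/z](S)))) → 3
  ((T − π[f,w](σ[w='p'](T))) ∪ π[f,w](ρ[w/y](ρ[f/h](ρ[x/z](S))))) → 7
  γ[w; COUNT(*)→e](((T − π[f,w](σ[w='p'](T))) ∪ π[f,w](ρ[w/y](ρ[f/h](ρ[x/z](S)))))) → 5
  γ[e; COUNT(*)→b](γ[w; COUNT(*)→e](((T − π[f,w](σ[w='p'](T))) ∪ π[f,w](ρ[w/y](ρ[f/h](ρ[x/z](S))))))) → 2

|E| = 2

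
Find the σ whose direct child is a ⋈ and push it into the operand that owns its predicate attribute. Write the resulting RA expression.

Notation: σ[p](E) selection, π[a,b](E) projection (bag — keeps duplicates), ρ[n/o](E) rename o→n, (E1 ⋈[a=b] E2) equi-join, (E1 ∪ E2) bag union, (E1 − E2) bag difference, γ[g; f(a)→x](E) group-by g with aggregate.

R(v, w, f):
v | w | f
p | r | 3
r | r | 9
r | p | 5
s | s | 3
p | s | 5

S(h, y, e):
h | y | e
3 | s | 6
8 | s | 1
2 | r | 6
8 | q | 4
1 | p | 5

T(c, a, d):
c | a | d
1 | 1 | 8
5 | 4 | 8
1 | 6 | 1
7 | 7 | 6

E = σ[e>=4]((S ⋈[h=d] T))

σ filters on e, owned by the left side.
E' = (σ[e>=4](S) ⋈[h=d] T)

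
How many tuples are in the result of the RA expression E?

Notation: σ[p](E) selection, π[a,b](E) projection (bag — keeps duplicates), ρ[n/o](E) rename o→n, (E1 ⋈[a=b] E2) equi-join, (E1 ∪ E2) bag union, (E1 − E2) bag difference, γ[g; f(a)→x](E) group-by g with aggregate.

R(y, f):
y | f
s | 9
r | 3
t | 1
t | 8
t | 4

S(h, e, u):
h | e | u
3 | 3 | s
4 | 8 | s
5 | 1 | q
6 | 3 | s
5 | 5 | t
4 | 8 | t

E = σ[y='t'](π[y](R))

Row counts bottom-up:
  R → 5
  π[y](R) → 5
  σ[y='t'](π[y](R)) → 3

|E| = 3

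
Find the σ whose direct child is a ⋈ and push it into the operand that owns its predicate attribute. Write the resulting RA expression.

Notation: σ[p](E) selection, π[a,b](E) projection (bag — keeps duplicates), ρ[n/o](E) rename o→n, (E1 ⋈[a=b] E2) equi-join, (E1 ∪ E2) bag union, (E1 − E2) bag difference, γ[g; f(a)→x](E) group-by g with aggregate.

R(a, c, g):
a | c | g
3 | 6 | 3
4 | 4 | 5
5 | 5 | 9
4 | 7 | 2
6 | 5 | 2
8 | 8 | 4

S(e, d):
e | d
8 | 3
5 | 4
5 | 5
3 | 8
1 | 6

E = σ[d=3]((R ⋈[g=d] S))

σ filters on d, owned by the right side.
E' = (R ⋈[g=d] σ[d=3](S))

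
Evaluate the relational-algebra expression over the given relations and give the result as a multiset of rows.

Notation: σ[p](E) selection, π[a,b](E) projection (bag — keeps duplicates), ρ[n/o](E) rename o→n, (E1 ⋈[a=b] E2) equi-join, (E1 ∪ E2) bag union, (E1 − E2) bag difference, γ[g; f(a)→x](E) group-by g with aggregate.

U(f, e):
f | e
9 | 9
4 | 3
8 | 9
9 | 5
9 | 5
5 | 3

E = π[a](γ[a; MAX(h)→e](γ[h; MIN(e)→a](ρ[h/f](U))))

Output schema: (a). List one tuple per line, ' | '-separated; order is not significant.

Stepwise |·|:
  U → 6
  ρ[h/f](U) → 6
  γ[h; MIN(e)→a](ρ[h/f](U)) → 4
  γ[a; MAX(h)→e](γ[h; MIN(e)→a](ρ[h/f](U))) → 3
  π[a](γ[a; MAX(h)→e](γ[h; MIN(e)→a](ρ[h/f](U)))) → 3

== RESULT ==
a
3
5
9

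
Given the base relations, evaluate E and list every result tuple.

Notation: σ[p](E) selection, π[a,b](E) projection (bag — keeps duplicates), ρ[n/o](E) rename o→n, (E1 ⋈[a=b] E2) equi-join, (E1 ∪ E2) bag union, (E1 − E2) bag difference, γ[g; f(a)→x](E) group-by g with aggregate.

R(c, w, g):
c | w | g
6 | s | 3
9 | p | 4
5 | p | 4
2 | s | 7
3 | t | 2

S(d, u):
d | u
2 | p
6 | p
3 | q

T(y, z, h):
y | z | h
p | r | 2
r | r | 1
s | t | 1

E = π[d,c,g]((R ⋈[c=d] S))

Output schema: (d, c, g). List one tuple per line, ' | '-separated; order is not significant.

Per-node cardinality:
  R → 5
  S → 3
  (R ⋈[c=d] S) → 3
  π[d,c,g]((R ⋈[c=d] S)) → 3

== RESULT ==
d | c | g
2 | 2 | 7
3 | 3 | 2
6 | 6 | 3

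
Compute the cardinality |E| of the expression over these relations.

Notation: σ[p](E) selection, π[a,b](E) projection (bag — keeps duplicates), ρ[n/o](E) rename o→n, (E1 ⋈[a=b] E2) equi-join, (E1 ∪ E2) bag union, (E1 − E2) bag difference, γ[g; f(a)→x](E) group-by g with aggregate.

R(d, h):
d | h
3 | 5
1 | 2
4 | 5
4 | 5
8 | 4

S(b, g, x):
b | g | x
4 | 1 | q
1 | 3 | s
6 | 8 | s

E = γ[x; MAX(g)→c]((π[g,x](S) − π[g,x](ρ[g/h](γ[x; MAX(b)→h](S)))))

Row counts bottom-up:
  S → 3
  π[g,x](S) → 3
  S → 3
  γ[x; MAX(b)→h](S) → 2
  ρ[g/h](γ[x; MAX(b)→h](S)) → 2
  π[g,x](ρ[g/h](γ[x; MAX(b)→h](S))) → 2
  (π[g,x](S) − π[g,x](ρ[g/h](γ[x; MAX(b)→h](S)))) → 3
  γ[x; MAX(g)→c]((π[g,x](S) − π[g,x](ρ[g/h](γ[x; MAX(b)→h](S))))) → 2

|E| = 2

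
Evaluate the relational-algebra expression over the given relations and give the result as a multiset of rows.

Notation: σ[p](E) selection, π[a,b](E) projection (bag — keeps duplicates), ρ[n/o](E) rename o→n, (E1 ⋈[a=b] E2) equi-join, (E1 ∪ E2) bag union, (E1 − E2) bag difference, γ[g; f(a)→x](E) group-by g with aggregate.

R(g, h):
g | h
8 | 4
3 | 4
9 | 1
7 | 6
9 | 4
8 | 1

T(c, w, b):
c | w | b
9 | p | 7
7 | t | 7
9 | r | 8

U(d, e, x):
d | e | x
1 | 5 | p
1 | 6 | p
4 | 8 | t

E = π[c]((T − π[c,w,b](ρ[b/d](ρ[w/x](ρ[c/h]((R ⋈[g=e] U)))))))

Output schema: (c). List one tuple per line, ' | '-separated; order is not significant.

Subexpression sizes:
  T → 3
  R → 6
  U → 3
  (R ⋈[g=e] U) → 2
  ρ[c/h]((R ⋈[g=e] U)) → 2
  ρ[w/x](ρ[c/h]((R ⋈[g=e] U))) → 2
  ρ[b/d](ρ[w/x](ρ[c/h]((R ⋈[g=e] U)))) → 2
  π[c,w,b](ρ[b/d](ρ[w/x](ρ[c/h]((R ⋈[g=e] U))))) → 2
  (T − π[c,w,b](ρ[b/d](ρ[w/x](ρ[c/h]((R ⋈[g=e] U)))))) → 3
  π[c]((T − π[c,w,b](ρ[b/d](ρ[w/x](ρ[c/h]((R ⋈[g=e] U))))))) → 3

== RESULT ==
c
7
9
9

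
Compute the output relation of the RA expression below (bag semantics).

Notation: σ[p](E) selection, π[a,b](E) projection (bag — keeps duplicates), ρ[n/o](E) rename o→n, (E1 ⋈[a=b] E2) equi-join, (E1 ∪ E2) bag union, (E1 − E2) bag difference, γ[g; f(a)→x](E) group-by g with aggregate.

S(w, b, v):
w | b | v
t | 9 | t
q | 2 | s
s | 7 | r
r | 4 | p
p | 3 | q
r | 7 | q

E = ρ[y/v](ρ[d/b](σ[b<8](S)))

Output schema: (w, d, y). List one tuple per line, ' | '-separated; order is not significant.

Per-node cardinality:
  S → 6
  σ[b<8](S) → 5
  ρ[d/b](σ[b<8](S)) → 5
  ρ[y/v](ρ[d/b](σ[b<8](S))) → 5

== RESULT ==
w | d | y
p | 3 | q
q | 2 | s
r | 4 | p
r | 7 | q
s | 7 | r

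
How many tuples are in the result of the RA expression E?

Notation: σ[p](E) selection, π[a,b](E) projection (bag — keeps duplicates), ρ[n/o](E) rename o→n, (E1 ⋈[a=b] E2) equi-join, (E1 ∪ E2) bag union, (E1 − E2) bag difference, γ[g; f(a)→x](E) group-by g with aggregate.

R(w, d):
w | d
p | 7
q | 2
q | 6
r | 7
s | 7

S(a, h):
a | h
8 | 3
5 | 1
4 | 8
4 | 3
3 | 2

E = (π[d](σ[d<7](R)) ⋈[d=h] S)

Per-node cardinality:
  R → 5
  σ[d<7](R) → 2
  π[d](σ[d<7](R)) → 2
  S → 5
  (π[d](σ[d<7](R)) ⋈[d=h] S) → 1

|E| = 1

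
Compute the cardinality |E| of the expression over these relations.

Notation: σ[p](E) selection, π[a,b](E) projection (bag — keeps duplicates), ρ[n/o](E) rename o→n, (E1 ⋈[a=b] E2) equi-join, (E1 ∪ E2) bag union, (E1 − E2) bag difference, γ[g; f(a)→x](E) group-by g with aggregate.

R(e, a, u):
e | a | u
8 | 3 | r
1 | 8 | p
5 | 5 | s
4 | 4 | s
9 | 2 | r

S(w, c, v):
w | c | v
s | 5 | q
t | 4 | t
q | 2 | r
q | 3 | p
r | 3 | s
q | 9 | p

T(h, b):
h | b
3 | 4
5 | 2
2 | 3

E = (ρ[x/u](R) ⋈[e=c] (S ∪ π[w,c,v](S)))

Stepwise |·|:
  R → 5
  ρ[x/u](R) → 5
  S → 6
  S → 6
  π[w,c,v](S) → 6
  (S ∪ π[w,c,v](S)) → 12
  (ρ[x/u](R) ⋈[e=c] (S ∪ π[w,c,v](S))) → 6

|E| = 6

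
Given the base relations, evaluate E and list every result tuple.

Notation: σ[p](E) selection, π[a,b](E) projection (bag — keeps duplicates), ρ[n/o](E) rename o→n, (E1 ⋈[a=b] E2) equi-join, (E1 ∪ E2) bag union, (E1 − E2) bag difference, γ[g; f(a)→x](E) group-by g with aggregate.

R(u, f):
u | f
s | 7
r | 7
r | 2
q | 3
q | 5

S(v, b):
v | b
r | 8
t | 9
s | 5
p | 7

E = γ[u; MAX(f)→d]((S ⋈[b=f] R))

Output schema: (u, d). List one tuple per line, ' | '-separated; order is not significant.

Subexpression sizes:
  S → 4
  R → 5
  (S ⋈[b=f] R) → 3
  γ[u; MAX(f)→d]((S ⋈[b=f] R)) → 3

== RESULT ==
u | d
q | 5
r | 7
s | 7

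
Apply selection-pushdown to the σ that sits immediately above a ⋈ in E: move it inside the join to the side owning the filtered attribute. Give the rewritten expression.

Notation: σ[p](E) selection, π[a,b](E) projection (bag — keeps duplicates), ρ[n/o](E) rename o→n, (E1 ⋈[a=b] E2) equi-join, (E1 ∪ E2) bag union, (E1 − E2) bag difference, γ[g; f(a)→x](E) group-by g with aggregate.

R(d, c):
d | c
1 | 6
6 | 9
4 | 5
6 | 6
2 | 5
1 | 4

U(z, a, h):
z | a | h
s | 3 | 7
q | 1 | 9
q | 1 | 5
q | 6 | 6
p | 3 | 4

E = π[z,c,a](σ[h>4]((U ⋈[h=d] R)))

σ filters on h, owned by the left side.
E' = π[z,c,a]((σ[h>4](U) ⋈[h=d] R))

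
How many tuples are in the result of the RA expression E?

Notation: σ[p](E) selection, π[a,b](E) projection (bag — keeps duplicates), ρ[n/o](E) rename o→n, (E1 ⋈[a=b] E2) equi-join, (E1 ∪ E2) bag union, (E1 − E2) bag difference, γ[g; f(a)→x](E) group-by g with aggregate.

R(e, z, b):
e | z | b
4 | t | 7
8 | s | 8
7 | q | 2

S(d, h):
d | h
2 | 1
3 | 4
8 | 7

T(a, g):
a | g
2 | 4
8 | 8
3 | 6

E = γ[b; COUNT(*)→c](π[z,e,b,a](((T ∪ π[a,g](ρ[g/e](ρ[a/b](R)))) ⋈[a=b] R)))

Subexpression sizes:
  T → 3
  R → 3
  ρ[a/b](R) → 3
  ρ[g/e](ρ[a/b](R)) → 3
  π[a,g](ρ[g/e](ρ[a/b](R))) → 3
  (T ∪ π[a,g](ρ[g/e](ρ[a/b](R)))) → 6
  R → 3
  ((T ∪ π[a,g](ρ[g/e](ρ[a/b](R)))) ⋈[a=b] R) → 5
  π[z,e,b,a](((T ∪ π[a,g](ρ[g/e](ρ[a/b](R)))) ⋈[a=b] R)) → 5
  γ[b; COUNT(*)→c](π[z,e,b,a](((T ∪ π[a,g](ρ[g/e](ρ[a/b](R)))) ⋈[a=b] R))) → 3

|E| = 3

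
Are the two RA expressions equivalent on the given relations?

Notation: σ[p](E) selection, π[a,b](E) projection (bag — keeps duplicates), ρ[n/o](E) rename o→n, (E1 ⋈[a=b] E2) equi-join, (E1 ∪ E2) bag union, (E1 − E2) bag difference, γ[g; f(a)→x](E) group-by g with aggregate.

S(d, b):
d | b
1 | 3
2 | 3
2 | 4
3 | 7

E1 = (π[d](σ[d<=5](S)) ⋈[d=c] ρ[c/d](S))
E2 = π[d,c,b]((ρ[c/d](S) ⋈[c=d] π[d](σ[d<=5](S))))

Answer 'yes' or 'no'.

E1 row counts bottom-up:
  S → 4
  σ[d<=5](S) → 4
  π[d](σ[d<=5](S)) → 4
  S → 4
  ρ[c/d](S) → 4
  (π[d](σ[d<=5](S)) ⋈[d=c] ρ[c/d](S)) → 6
E2 row counts bottom-up:
  S → 4
  ρ[c/d](S) → 4
  S → 4
  σ[d<=5](S) → 4
  π[d](σ[d<=5](S)) → 4
  (ρ[c/d](S) ⋈[c=d] π[d](σ[d<=5](S))) → 6
  π[d,c,b]((ρ[c/d](S) ⋈[c=d] π[d](σ[d<=5](S)))) → 6

E1 and E2 produce the same multiset:
d | c | b
1 | 1 | 3
2 | 2 | 3
2 | 2 | 3
2 | 2 | 4
2 | 2 | 4
3 | 3 | 7

yes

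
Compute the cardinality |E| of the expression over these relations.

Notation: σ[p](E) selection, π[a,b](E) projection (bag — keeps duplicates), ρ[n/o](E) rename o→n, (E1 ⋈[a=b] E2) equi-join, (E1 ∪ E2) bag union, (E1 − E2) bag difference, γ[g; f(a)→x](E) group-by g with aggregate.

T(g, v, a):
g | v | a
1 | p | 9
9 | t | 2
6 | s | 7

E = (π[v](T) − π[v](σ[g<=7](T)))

Stepwise |·|:
  T → 3
  π[v](T) → 3
  T → 3
  σ[g<=7](T) → 2
  π[v](σ[g<=7](T)) → 2
  (π[v](T) − π[v](σ[g<=7](T))) → 1

|E| = 1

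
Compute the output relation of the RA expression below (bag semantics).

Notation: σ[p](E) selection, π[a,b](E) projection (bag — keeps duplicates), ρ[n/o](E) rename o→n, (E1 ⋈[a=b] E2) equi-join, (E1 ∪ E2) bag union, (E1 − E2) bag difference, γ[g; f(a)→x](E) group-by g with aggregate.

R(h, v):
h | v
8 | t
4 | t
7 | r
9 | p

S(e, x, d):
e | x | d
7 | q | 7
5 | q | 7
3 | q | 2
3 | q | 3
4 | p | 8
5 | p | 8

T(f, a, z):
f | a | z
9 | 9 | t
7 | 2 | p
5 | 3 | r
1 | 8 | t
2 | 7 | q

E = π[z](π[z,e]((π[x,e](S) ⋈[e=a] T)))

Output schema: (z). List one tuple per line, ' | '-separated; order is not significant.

Per-node cardinality:
  S → 6
  π[x,e](S) → 6
  T → 5
  (π[x,e](S) ⋈[e=a] T) → 3
  π[z,e]((π[x,e](S) ⋈[e=a] T)) → 3
  π[z](π[z,e]((π[x,e](S) ⋈[e=a] T))) → 3

== RESULT ==
z
q
r
r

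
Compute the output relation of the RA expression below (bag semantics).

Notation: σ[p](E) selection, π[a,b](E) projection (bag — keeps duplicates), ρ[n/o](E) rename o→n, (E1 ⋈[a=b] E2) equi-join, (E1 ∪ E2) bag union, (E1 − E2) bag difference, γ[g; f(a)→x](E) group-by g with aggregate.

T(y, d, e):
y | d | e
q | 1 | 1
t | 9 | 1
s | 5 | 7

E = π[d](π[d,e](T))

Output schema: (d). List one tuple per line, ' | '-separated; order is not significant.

Row counts bottom-up:
  T → 3
  π[d,e](T) → 3
  π[d](π[d,e](T)) → 3

== RESULT ==
d
1
5
9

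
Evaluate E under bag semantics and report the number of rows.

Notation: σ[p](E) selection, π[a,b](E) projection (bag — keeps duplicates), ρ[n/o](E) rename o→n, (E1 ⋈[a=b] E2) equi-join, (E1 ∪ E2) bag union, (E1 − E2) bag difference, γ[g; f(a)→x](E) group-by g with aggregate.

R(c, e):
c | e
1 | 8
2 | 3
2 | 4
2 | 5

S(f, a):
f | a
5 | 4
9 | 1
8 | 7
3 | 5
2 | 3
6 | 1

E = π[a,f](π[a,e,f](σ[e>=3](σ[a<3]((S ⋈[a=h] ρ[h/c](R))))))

Subexpression sizes:
  S → 6
  R → 4
  ρ[h/c](R) → 4
  (S ⋈[a=h] ρ[h/c](R)) → 2
  σ[a<3]((S ⋈[a=h] ρ[h/c](R))) → 2
  σ[e>=3](σ[a<3]((S ⋈[a=h] ρ[h/c](R)))) → 2
  π[a,e,f](σ[e>=3](σ[a<3]((S ⋈[a=h] ρ[h/c](R))))) → 2
  π[a,f](π[a,e,f](σ[e>=3](σ[a<3]((S ⋈[a=h] ρ[h/c](R)))))) → 2

|E| = 2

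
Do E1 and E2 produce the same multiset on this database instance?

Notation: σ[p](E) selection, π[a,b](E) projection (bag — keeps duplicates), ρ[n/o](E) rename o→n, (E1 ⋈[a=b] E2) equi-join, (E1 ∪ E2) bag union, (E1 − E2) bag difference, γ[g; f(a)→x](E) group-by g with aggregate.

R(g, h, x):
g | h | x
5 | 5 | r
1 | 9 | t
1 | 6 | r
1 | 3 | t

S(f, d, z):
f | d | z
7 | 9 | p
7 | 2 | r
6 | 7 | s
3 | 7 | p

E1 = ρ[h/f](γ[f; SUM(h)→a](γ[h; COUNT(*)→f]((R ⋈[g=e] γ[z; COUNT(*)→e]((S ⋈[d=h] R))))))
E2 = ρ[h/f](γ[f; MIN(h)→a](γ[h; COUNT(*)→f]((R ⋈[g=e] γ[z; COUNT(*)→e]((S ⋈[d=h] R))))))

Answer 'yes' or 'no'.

E1 per-node cardinality:
  R → 4
  S → 4
  R → 4
  (S ⋈[d=h] R) → 1
  γ[z; COUNT(*)→e]((S ⋈[d=h] R)) → 1
  (R ⋈[g=e] γ[z; COUNT(*)→e]((S ⋈[d=h] R))) → 3
  γ[h; COUNT(*)→f]((R ⋈[g=e] γ[z; COUNT(*)→e]((S ⋈[d=h] R)))) → 3
  γ[f; SUM(h)→a](γ[h; COUNT(*)→f]((R ⋈[g=e] γ[z; COUNT(*)→e]((S ⋈[d=h] R))))) → 1
  ρ[h/f](γ[f; SUM(h)→a](γ[h; COUNT(*)→f]((R ⋈[g=e] γ[z; COUNT(*)→e]((S ⋈[d=h] R)))))) → 1
E2 per-node cardinality:
  R → 4
  S → 4
  R → 4
  (S ⋈[d=h] R) → 1
  γ[z; COUNT(*)→e]((S ⋈[d=h] R)) → 1
  (R ⋈[g=e] γ[z; COUNT(*)→e]((S ⋈[d=h] R))) → 3
  γ[h; COUNT(*)→f]((R ⋈[g=e] γ[z; COUNT(*)→e]((S ⋈[d=h] R)))) → 3
  γ[f; MIN(h)→a](γ[h; COUNT(*)→f]((R ⋈[g=e] γ[z; COUNT(*)→e]((S ⋈[d=h] R))))) → 1
  ρ[h/f](γ[f; MIN(h)→a](γ[h; COUNT(*)→f]((R ⋈[g=e] γ[z; COUNT(*)→e]((S ⋈[d=h] R)))))) → 1

E1 result:
h | a
1 | 18
E2 result:
h | a
1 | 3
Witness: (1, 18) appears 1× in E1 but 0× in E2.

no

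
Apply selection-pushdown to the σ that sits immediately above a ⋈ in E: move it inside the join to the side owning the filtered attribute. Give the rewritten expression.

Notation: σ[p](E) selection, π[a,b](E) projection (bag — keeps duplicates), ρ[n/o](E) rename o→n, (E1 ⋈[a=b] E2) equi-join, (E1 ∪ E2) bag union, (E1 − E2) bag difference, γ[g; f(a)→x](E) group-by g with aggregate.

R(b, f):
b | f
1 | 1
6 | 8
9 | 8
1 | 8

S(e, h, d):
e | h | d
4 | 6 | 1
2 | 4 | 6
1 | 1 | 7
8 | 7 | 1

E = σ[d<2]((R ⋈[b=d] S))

σ filters on d, owned by the right side.
E' = (R ⋈[b=d] σ[d<2](S))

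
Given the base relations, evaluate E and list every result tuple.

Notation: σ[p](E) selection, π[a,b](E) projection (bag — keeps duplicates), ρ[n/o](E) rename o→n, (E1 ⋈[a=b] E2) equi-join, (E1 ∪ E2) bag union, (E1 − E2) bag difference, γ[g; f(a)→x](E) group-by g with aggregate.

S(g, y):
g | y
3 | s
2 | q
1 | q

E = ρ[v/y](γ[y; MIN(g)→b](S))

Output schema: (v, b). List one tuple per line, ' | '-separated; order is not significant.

Subexpression sizes:
  S → 3
  γ[y; MIN(g)→b](S) → 2
  ρ[v/y](γ[y; MIN(g)→b](S)) → 2

== RESULT ==
v | b
q | 1
s | 3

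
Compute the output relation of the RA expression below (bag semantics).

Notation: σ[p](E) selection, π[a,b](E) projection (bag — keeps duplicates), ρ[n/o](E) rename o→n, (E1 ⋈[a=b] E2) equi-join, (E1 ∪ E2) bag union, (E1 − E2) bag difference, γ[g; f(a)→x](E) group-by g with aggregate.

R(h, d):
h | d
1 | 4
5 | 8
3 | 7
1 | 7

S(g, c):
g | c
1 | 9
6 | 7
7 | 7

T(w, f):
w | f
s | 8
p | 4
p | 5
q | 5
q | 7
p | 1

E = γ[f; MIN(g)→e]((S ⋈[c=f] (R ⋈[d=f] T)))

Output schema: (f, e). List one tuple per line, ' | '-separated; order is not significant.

Row counts bottom-up:
  S → 3
  R → 4
  T → 6
  (R ⋈[d=f] T) → 4
  (S ⋈[c=f] (R ⋈[d=f] T)) → 4
  γ[f; MIN(g)→e]((S ⋈[c=f] (R ⋈[d=f] T))) → 1

== RESULT ==
f | e
7 | 6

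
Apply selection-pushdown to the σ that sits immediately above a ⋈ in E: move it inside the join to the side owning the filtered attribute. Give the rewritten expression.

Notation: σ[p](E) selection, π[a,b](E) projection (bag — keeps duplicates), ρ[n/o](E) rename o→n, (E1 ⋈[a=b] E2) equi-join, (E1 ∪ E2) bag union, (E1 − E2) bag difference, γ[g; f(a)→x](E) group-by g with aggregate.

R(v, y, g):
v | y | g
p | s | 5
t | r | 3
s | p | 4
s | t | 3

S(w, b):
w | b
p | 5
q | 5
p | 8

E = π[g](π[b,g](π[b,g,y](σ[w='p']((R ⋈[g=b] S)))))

σ filters on w, owned by the right side.
E' = π[g](π[b,g](π[b,g,y]((R ⋈[g=b] σ[w='p'](S)))))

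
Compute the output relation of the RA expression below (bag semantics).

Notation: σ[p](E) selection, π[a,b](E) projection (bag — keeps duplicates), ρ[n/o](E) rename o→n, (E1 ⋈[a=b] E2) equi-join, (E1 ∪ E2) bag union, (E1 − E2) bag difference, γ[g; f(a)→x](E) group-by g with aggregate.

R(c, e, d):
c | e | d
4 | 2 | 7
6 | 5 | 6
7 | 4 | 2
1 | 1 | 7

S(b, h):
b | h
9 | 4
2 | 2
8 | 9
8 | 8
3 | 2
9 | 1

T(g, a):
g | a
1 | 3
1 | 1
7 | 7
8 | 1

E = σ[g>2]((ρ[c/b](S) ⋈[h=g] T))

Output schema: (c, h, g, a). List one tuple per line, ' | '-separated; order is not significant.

Stepwise |·|:
  S → 6
  ρ[c/b](S) → 6
  T → 4
  (ρ[c/b](S) ⋈[h=g] T) → 3
  σ[g>2]((ρ[c/b](S) ⋈[h=g] T)) → 1

== RESULT ==
c | h | g | a
8 | 8 | 8 | 1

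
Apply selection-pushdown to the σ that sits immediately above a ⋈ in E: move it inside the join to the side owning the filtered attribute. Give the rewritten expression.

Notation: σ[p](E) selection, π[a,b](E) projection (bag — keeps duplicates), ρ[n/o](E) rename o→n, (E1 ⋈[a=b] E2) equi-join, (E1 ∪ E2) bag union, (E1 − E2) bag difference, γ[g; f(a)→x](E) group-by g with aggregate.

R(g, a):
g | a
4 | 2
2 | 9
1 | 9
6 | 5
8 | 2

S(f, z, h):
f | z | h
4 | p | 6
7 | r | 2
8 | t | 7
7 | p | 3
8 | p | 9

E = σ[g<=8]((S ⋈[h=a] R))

σ filters on g, owned by the right side.
E' = (S ⋈[h=a] σ[g<=8](R))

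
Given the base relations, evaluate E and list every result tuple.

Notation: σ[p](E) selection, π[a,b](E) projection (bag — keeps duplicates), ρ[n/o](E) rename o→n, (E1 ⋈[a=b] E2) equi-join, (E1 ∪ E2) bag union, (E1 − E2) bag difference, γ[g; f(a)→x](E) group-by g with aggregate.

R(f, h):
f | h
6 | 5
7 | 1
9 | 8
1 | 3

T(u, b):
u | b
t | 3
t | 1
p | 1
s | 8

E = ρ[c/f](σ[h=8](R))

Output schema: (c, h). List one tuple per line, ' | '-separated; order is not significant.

Per-node cardinality:
  R → 4
  σ[h=8](R) → 1
  ρ[c/f](σ[h=8](R)) → 1

== RESULT ==
c | h
9 | 8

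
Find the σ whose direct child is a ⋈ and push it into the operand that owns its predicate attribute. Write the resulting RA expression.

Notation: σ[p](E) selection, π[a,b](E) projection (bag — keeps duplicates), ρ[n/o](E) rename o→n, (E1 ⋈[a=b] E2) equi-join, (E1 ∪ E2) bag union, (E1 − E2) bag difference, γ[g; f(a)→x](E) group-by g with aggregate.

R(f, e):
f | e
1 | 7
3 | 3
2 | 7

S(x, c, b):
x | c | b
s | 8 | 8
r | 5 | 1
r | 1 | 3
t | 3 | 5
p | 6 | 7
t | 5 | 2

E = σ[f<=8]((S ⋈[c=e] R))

σ filters on f, owned by the right side.
E' = (S ⋈[c=e] σ[f<=8](R))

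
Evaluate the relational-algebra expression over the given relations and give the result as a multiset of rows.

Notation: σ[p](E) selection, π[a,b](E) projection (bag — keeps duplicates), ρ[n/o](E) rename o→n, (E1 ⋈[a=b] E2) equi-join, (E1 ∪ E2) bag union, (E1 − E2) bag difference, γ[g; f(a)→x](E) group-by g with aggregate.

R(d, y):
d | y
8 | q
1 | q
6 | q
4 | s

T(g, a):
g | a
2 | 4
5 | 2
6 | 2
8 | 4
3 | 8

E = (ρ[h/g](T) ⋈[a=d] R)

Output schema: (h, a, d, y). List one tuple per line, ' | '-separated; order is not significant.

Row counts bottom-up:
  T → 5
  ρ[h/g](T) → 5
  R → 4
  (ρ[h/g](T) ⋈[a=d] R) → 3

== RESULT ==
h | a | d | y
2 | 4 | 4 | s
3 | 8 | 8 | q
8 | 4 | 4 | s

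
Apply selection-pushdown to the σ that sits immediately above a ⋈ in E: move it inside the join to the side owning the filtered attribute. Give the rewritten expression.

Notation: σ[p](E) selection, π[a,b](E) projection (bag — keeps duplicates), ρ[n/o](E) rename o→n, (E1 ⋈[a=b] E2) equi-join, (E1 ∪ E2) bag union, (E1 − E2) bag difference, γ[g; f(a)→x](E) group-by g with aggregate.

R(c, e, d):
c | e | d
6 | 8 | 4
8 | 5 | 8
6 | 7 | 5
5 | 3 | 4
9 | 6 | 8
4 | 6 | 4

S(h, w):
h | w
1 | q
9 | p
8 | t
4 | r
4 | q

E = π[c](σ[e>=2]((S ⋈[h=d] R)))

σ filters on e, owned by the right side.
E' = π[c]((S ⋈[h=d] σ[e>=2](R)))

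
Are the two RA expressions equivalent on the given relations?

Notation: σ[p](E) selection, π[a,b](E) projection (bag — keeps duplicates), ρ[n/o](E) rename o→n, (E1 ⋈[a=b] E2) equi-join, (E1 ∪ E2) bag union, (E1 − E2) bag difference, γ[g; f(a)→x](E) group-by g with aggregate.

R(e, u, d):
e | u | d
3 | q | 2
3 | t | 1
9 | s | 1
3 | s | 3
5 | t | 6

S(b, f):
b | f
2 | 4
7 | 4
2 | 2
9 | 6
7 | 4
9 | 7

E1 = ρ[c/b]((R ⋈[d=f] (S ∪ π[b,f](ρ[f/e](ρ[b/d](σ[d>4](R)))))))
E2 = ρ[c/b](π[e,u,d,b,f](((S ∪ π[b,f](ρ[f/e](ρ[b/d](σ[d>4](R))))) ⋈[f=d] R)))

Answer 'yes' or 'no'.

E1 subexpression sizes:
  R → 5
  S → 6
  R → 5
  σ[d>4](R) → 1
  ρ[b/d](σ[d>4](R)) → 1
  ρ[f/e](ρ[b/d](σ[d>4](R))) → 1
  π[b,f](ρ[f/e](ρ[b/d](σ[d>4](R)))) → 1
  (S ∪ π[b,f](ρ[f/e](ρ[b/d](σ[d>4](R))))) → 7
  (R ⋈[d=f] (S ∪ π[b,f](ρ[f/e](ρ[b/d](σ[d>4](R)))))) → 2
  ρ[c/b]((R ⋈[d=f] (S ∪ π[b,f](ρ[f/e](ρ[b/d](σ[d>4](R))))))) → 2
E2 subexpression sizes:
  S → 6
  R → 5
  σ[d>4](R) → 1
  ρ[b/d](σ[d>4](R)) → 1
  ρ[f/e](ρ[b/d](σ[d>4](R))) → 1
  π[b,f](ρ[f/e](ρ[b/d](σ[d>4](R)))) → 1
  (S ∪ π[b,f](ρ[f/e](ρ[b/d](σ[d>4](R))))) → 7
  R → 5
  ((S ∪ π[b,f](ρ[f/e](ρ[b/d](σ[d>4](R))))) ⋈[f=d] R) → 2
  π[e,u,d,b,f](((S ∪ π[b,f](ρ[f/e](ρ[b/d](σ[d>4](R))))) ⋈[f=d] R)) → 2
  ρ[c/b](π[e,u,d,b,f](((S ∪ π[b,f](ρ[f/e](ρ[b/d](σ[d>4](R))))) ⋈[f=d] R))) → 2

E1 and E2 produce the same multiset:
e | u | d | c | f
3 | q | 2 | 2 | 2
5 | t | 6 | 9 | 6

yes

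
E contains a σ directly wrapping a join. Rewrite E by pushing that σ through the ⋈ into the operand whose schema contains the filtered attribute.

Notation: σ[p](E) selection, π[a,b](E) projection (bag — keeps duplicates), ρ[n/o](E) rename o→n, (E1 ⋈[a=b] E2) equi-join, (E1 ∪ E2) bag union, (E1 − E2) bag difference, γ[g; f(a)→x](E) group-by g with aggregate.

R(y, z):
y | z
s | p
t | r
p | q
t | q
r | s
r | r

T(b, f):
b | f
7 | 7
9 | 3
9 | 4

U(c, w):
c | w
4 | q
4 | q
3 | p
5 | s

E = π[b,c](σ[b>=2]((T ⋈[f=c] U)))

σ filters on b, owned by the left side.
E' = π[b,c]((σ[b>=2](T) ⋈[f=c] U))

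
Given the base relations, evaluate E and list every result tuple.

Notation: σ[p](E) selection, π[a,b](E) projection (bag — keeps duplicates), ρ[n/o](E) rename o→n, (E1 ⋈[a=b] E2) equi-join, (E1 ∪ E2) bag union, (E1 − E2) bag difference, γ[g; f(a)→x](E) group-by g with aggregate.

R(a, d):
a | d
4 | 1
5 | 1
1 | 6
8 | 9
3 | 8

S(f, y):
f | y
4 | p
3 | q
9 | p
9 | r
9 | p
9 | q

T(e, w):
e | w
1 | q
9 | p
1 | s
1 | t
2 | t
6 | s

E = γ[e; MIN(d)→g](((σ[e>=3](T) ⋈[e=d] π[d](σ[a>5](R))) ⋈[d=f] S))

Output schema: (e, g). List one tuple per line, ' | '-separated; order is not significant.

Per-node cardinality:
  T → 6
  σ[e>=3](T) → 2
  R → 5
  σ[a>5](R) → 1
  π[d](σ[a>5](R)) → 1
  (σ[e>=3](T) ⋈[e=d] π[d](σ[a>5](R))) → 1
  S → 6
  ((σ[e>=3](T) ⋈[e=d] π[d](σ[a>5](R))) ⋈[d=f] S) → 4
  γ[e; MIN(d)→g](((σ[e>=3](T) ⋈[e=d] π[d](σ[a>5](R))) ⋈[d=f] S)) → 1

== RESULT ==
e | g
9 | 9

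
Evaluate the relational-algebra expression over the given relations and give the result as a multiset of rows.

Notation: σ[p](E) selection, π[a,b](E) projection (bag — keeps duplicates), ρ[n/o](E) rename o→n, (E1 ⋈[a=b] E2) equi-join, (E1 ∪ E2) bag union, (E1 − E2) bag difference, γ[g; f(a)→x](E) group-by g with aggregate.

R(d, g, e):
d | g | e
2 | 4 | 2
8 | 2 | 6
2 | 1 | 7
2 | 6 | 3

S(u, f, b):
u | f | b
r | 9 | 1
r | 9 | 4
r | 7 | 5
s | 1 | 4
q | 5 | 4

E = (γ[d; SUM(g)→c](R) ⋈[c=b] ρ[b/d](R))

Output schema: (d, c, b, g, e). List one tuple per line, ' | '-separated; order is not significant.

Per-node cardinality:
  R → 4
  γ[d; SUM(g)→c](R) → 2
  R → 4
  ρ[b/d](R) → 4
  (γ[d; SUM(g)→c](R) ⋈[c=b] ρ[b/d](R)) → 3

== RESULT ==
d | c | b | g | e
8 | 2 | 2 | 1 | 7
8 | 2 | 2 | 4 | 2
8 | 2 | 2 | 6 | 3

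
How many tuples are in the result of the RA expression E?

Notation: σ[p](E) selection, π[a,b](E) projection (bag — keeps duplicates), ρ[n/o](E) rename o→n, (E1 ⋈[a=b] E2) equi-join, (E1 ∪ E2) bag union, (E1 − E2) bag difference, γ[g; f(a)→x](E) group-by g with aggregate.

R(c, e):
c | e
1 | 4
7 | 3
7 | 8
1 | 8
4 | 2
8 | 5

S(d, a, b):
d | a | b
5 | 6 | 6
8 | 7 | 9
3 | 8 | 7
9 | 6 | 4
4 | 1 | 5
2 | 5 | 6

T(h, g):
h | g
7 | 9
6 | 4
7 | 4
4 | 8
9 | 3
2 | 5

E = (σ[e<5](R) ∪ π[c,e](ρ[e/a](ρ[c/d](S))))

Row counts bottom-up:
  R → 6
  σ[e<5](R) → 3
  S → 6
  ρ[c/d](S) → 6
  ρ[e/a](ρ[c/d](S)) → 6
  π[c,e](ρ[e/a](ρ[c/d](S))) → 6
  (σ[e<5](R) ∪ π[c,e](ρ[e/a](ρ[c/d](S)))) → 9

|E| = 9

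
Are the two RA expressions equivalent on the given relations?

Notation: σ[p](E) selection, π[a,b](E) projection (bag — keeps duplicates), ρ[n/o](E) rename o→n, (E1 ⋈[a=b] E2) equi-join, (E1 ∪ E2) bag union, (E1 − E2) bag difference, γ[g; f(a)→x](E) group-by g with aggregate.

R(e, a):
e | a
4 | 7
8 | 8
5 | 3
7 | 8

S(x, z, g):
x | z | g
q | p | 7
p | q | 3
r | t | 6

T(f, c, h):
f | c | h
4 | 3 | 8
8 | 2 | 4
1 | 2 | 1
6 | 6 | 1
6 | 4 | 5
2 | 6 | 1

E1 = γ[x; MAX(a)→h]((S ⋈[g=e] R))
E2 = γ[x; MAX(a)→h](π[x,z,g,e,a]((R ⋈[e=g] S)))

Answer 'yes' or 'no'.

E1 stepwise |·|:
  S → 3
  R → 4
  (S ⋈[g=e] R) → 1
  γ[x; MAX(a)→h]((S ⋈[g=e] R)) → 1
E2 stepwise |·|:
  R → 4
  S → 3
  (R ⋈[e=g] S) → 1
  π[x,z,g,e,a]((R ⋈[e=g] S)) → 1
  γ[x; MAX(a)→h](π[x,z,g,e,a]((R ⋈[e=g] S))) → 1

E1 and E2 produce the same multiset:
x | h
q | 8

yes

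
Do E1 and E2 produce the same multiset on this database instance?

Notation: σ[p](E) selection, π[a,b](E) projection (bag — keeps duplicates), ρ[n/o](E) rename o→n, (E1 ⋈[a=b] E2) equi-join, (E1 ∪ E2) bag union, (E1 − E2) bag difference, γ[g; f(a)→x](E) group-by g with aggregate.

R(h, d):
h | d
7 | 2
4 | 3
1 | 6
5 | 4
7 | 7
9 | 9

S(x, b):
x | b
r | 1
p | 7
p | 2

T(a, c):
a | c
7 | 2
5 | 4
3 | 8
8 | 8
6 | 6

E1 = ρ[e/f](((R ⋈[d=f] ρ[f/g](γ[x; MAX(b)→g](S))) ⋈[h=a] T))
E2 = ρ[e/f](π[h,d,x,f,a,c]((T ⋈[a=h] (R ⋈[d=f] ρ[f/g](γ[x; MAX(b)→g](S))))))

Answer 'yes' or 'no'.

E1 stepwise |·|:
  R → 6
  S → 3
  γ[x; MAX(b)→g](S) → 2
  ρ[f/g](γ[x; MAX(b)→g](S)) → 2
  (R ⋈[d=f] ρ[f/g](γ[x; MAX(b)→g](S))) → 1
  T → 5
  ((R ⋈[d=f] ρ[f/g](γ[x; MAX(b)→g](S))) ⋈[h=a] T) → 1
  ρ[e/f](((R ⋈[d=f] ρ[f/g](γ[x; MAX(b)→g](S))) ⋈[h=a] T)) → 1
E2 stepwise |·|:
  T → 5
  R → 6
  S → 3
  γ[x; MAX(b)→g](S) → 2
  ρ[f/g](γ[x; MAX(b)→g](S)) → 2
  (R ⋈[d=f] ρ[f/g](γ[x; MAX(b)→g](S))) → 1
  (T ⋈[a=h] (R ⋈[d=f] ρ[f/g](γ[x; MAX(b)→g](S)))) → 1
  π[h,d,x,f,a,c]((T ⋈[a=h] (R ⋈[d=f] ρ[f/g](γ[x; MAX(b)→g](S))))) → 1
  ρ[e/f](π[h,d,x,f,a,c]((T ⋈[a=h] (R ⋈[d=f] ρ[f/g](γ[x; MAX(b)→g](S)))))) → 1

E1 and E2 produce the same multiset:
h | d | x | e | a | c
7 | 7 | p | 7 | 7 | 2

yes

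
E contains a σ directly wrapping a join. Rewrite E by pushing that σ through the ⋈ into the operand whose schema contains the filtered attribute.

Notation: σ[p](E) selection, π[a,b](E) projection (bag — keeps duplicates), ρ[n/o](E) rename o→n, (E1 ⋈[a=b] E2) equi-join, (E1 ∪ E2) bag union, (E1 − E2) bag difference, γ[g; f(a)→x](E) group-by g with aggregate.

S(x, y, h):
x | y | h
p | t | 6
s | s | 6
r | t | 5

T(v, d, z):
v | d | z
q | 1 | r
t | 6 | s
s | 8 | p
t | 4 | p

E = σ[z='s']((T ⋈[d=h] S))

σ filters on z, owned by the left side.
E' = (σ[z='s'](T) ⋈[d=h] S)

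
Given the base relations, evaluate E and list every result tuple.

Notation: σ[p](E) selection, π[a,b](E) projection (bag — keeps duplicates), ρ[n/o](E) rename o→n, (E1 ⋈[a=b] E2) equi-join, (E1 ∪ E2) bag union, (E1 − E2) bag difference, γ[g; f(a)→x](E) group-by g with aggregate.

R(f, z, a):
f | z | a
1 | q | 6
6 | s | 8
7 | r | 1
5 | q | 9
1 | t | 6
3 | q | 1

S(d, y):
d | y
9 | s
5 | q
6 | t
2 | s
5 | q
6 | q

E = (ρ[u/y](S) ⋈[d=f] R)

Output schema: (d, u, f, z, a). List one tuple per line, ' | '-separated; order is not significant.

Subexpression sizes:
  S → 6
  ρ[u/y](S) → 6
  R → 6
  (ρ[u/y](S) ⋈[d=f] R) → 4

== RESULT ==
d | u | f | z | a
5 | q | 5 | q | 9
5 | q | 5 | q | 9
6 | q | 6 | s | 8
6 | t | 6 | s | 8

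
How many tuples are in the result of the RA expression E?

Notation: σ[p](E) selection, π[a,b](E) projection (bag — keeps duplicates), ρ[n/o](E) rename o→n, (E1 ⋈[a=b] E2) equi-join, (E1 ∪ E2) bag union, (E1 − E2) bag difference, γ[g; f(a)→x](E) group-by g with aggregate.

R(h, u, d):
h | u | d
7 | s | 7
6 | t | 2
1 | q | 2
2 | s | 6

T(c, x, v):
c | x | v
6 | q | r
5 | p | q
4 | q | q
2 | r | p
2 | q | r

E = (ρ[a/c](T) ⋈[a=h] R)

Subexpression sizes:
  T → 5
  ρ[a/c](T) → 5
  R → 4
  (ρ[a/c](T) ⋈[a=h] R) → 3

|E| = 3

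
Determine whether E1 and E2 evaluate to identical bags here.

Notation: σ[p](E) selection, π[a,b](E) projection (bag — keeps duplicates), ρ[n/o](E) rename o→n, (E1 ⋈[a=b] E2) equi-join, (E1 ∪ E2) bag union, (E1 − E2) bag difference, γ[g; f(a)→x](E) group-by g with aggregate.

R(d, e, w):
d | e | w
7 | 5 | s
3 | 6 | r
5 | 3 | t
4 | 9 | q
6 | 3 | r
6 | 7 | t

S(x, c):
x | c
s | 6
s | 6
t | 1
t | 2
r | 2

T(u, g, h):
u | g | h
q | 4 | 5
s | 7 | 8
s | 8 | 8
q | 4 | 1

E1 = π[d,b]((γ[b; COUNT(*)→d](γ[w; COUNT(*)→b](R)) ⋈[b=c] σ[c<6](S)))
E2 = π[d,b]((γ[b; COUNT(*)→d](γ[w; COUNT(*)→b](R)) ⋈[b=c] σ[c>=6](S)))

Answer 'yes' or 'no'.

E1 stepwise |·|:
  R → 6
  γ[w; COUNT(*)→b](R) → 4
  γ[b; COUNT(*)→d](γ[w; COUNT(*)→b](R)) → 2
  S → 5
  σ[c<6](S) → 3
  (γ[b; COUNT(*)→d](γ[w; COUNT(*)→b](R)) ⋈[b=c] σ[c<6](S)) → 3
  π[d,b]((γ[b; COUNT(*)→d](γ[w; COUNT(*)→b](R)) ⋈[b=c] σ[c<6](S))) → 3
E2 stepwise |·|:
  R → 6
  γ[w; COUNT(*)→b](R) → 4
  γ[b; COUNT(*)→d](γ[w; COUNT(*)→b](R)) → 2
  S → 5
  σ[c>=6](S) → 2
  (γ[b; COUNT(*)→d](γ[w; COUNT(*)→b](R)) ⋈[b=c] σ[c>=6](S)) → 0
  π[d,b]((γ[b; COUNT(*)→d](γ[w; COUNT(*)→b](R)) ⋈[b=c] σ[c>=6](S))) → 0

E1 result:
d | b
2 | 1
2 | 2
2 | 2
E2 result:
d | b
(0 rows)
Witness: (2, 1) appears 1× in E1 but 0× in E2.

no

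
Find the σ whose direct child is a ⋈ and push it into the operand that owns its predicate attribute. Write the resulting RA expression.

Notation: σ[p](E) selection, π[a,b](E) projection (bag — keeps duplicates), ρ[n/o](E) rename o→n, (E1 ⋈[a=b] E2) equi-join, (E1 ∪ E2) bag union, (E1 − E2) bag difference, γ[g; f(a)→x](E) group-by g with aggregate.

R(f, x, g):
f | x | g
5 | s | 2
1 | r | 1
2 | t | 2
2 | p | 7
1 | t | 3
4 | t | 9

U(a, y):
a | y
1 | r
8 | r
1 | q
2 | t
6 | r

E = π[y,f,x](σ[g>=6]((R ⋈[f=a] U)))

σ filters on g, owned by the left side.
E' = π[y,f,x]((σ[g>=6](R) ⋈[f=a] U))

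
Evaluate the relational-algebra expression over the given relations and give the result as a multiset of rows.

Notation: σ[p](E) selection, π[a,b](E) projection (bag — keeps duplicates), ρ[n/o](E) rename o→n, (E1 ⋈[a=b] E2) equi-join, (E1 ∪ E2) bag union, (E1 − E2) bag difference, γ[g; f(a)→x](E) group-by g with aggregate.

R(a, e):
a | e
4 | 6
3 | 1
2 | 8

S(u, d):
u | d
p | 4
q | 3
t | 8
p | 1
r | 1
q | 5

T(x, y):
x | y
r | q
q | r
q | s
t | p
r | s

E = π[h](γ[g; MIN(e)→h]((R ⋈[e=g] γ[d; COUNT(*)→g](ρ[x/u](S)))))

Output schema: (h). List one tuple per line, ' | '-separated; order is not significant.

Row counts bottom-up:
  R → 3
  S → 6
  ρ[x/u](S) → 6
  γ[d; COUNT(*)→g](ρ[x/u](S)) → 5
  (R ⋈[e=g] γ[d; COUNT(*)→g](ρ[x/u](S))) → 4
  γ[g; MIN(e)→h]((R ⋈[e=g] γ[d; COUNT(*)→g](ρ[x/u](S)))) → 1
  π[h](γ[g; MIN(e)→h]((R ⋈[e=g] γ[d; COUNT(*)→g](ρ[x/u](S))))) → 1

== RESULT ==
h
1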